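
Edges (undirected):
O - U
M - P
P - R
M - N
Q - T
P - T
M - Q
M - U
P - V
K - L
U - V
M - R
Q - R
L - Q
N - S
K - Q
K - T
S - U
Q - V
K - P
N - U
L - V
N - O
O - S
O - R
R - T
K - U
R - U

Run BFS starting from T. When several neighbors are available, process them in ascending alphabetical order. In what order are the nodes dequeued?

Visit T; enqueue K, P, Q, R → queue [K, P, Q, R]
Visit K; enqueue L, U → queue [P, Q, R, L, U]
Visit P; enqueue M, V → queue [Q, R, L, U, M, V]
Visit Q → queue [R, L, U, M, V]
Visit R; enqueue O → queue [L, U, M, V, O]
Visit L → queue [U, M, V, O]
Visit U; enqueue N, S → queue [M, V, O, N, S]
Visit M → queue [V, O, N, S]
Visit V → queue [O, N, S]
Visit O → queue [N, S]
Visit N → queue [S]
Visit S → queue []

T K P Q R L U M V O N S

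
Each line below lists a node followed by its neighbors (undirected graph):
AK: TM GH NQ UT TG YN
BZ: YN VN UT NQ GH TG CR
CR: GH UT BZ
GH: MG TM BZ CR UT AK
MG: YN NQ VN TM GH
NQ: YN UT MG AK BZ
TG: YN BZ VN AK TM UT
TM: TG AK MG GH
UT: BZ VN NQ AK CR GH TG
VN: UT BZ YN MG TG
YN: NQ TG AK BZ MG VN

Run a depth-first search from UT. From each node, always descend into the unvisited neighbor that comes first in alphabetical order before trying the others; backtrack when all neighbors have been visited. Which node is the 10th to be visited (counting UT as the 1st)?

VN

Visit UT
UT → AK
AK → GH
GH → BZ
BZ → CR
BZ → NQ
NQ → MG
MG → TM
TM → TG
TG → VN
VN → YN

Visit order: UT, AK, GH, BZ, CR, NQ, MG, TM, TG, VN, YN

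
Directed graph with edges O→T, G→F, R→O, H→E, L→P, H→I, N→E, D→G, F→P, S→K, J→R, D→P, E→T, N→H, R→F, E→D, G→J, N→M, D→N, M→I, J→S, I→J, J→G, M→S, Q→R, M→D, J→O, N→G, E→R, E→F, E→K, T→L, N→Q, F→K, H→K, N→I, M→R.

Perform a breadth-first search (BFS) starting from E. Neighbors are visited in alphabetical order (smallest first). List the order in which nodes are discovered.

Visit E; enqueue D, F, K, R, T → queue [D, F, K, R, T]
Visit D; enqueue G, N, P → queue [F, K, R, T, G, N, P]
Visit F → queue [K, R, T, G, N, P]
Visit K → queue [R, T, G, N, P]
Visit R; enqueue O → queue [T, G, N, P, O]
Visit T; enqueue L → queue [G, N, P, O, L]
Visit G; enqueue J → queue [N, P, O, L, J]
Visit N; enqueue H, I, M, Q → queue [P, O, L, J, H, I, M, Q]
Visit P → queue [O, L, J, H, I, M, Q]
Visit O → queue [L, J, H, I, M, Q]
Visit L → queue [J, H, I, M, Q]
Visit J; enqueue S → queue [H, I, M, Q, S]
Visit H → queue [I, M, Q, S]
Visit I → queue [M, Q, S]
Visit M → queue [Q, S]
Visit Q → queue [S]
Visit S → queue []

E → D → F → K → R → T → G → N → P → O → L → J → H → I → M → Q → S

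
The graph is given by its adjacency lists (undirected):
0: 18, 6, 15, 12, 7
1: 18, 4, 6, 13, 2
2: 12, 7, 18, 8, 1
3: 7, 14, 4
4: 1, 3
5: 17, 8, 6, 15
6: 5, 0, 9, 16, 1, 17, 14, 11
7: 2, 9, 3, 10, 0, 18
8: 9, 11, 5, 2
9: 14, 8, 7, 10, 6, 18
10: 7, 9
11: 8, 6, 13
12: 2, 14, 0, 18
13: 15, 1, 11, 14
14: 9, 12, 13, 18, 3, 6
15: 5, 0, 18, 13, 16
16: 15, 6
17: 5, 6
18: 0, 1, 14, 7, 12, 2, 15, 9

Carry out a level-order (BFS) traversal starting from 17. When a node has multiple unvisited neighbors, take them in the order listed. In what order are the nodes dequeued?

17, 5, 6, 8, 15, 0, 9, 16, 1, 14, 11, 2, 18, 13, 12, 7, 10, 4, 3

Visit 17; enqueue 5, 6 → queue [5, 6]
Visit 5; enqueue 8, 15 → queue [6, 8, 15]
Visit 6; enqueue 0, 9, 16, 1, 14, 11 → queue [8, 15, 0, 9, 16, 1, 14, 11]
Visit 8; enqueue 2 → queue [15, 0, 9, 16, 1, 14, 11, 2]
Visit 15; enqueue 18, 13 → queue [0, 9, 16, 1, 14, 11, 2, 18, 13]
Visit 0; enqueue 12, 7 → queue [9, 16, 1, 14, 11, 2, 18, 13, 12, 7]
Visit 9; enqueue 10 → queue [16, 1, 14, 11, 2, 18, 13, 12, 7, 10]
Visit 16 → queue [1, 14, 11, 2, 18, 13, 12, 7, 10]
Visit 1; enqueue 4 → queue [14, 11, 2, 18, 13, 12, 7, 10, 4]
Visit 14; enqueue 3 → queue [11, 2, 18, 13, 12, 7, 10, 4, 3]
Visit 11 → queue [2, 18, 13, 12, 7, 10, 4, 3]
Visit 2 → queue [18, 13, 12, 7, 10, 4, 3]
Visit 18 → queue [13, 12, 7, 10, 4, 3]
Visit 13 → queue [12, 7, 10, 4, 3]
Visit 12 → queue [7, 10, 4, 3]
Visit 7 → queue [10, 4, 3]
Visit 10 → queue [4, 3]
Visit 4 → queue [3]
Visit 3 → queue []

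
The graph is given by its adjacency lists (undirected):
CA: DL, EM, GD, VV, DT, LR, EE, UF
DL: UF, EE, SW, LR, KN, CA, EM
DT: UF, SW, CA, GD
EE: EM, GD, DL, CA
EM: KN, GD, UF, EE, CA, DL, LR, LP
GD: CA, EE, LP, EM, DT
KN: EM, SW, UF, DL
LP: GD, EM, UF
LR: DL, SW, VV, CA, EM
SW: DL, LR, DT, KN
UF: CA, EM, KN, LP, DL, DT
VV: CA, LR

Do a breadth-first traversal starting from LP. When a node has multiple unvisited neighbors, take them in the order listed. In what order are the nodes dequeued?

LP -> GD -> EM -> UF -> CA -> EE -> DT -> KN -> DL -> LR -> VV -> SW

Visit LP; enqueue GD, EM, UF → queue [GD, EM, UF]
Visit GD; enqueue CA, EE, DT → queue [EM, UF, CA, EE, DT]
Visit EM; enqueue KN, DL, LR → queue [UF, CA, EE, DT, KN, DL, LR]
Visit UF → queue [CA, EE, DT, KN, DL, LR]
Visit CA; enqueue VV → queue [EE, DT, KN, DL, LR, VV]
Visit EE → queue [DT, KN, DL, LR, VV]
Visit DT; enqueue SW → queue [KN, DL, LR, VV, SW]
Visit KN → queue [DL, LR, VV, SW]
Visit DL → queue [LR, VV, SW]
Visit LR → queue [VV, SW]
Visit VV → queue [SW]
Visit SW → queue []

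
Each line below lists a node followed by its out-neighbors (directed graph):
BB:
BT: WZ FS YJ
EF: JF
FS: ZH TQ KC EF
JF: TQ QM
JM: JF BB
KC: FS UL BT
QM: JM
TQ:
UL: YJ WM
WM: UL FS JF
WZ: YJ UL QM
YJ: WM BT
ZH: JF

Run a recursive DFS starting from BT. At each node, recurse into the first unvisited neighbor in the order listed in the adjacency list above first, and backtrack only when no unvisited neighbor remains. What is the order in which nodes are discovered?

BT WZ YJ WM UL FS ZH JF TQ QM JM BB KC EF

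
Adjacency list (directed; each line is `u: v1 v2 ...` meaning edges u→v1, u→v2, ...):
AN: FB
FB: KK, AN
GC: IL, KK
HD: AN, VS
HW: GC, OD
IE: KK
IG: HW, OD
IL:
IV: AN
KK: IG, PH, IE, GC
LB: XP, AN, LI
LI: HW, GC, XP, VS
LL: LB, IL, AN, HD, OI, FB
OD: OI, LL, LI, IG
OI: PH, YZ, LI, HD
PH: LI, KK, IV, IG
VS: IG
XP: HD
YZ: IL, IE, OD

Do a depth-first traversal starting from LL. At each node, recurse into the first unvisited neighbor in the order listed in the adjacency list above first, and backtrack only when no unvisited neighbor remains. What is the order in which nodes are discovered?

Visit LL
LL → LB
LB → XP
XP → HD
HD → AN
AN → FB
FB → KK
KK → IG
IG → HW
HW → GC
GC → IL
HW → OD
OD → OI
OI → PH
PH → LI
LI → VS
PH → IV
OI → YZ
YZ → IE

LL LB XP HD AN FB KK IG HW GC IL OD OI PH LI VS IV YZ IE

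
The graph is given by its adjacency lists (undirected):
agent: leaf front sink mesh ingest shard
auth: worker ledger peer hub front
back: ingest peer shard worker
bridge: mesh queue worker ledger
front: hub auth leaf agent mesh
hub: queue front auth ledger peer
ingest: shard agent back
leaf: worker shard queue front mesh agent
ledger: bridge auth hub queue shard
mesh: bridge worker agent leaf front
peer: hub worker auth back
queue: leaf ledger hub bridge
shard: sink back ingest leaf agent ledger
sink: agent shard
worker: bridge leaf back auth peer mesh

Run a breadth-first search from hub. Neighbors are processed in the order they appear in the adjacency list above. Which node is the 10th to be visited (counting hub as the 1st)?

mesh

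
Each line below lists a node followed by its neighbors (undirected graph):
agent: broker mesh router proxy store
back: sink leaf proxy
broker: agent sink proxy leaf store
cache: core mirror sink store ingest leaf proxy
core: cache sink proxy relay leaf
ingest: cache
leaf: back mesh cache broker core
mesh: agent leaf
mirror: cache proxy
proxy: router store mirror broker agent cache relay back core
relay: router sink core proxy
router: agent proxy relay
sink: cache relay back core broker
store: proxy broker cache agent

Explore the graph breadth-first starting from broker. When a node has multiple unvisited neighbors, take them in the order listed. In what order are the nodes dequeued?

broker, agent, sink, proxy, leaf, store, mesh, router, cache, relay, back, core, mirror, ingest

Visit broker; enqueue agent, sink, proxy, leaf, store → queue [agent, sink, proxy, leaf, store]
Visit agent; enqueue mesh, router → queue [sink, proxy, leaf, store, mesh, router]
Visit sink; enqueue cache, relay, back, core → queue [proxy, leaf, store, mesh, router, cache, relay, back, core]
Visit proxy; enqueue mirror → queue [leaf, store, mesh, router, cache, relay, back, core, mirror]
Visit leaf → queue [store, mesh, router, cache, relay, back, core, mirror]
Visit store → queue [mesh, router, cache, relay, back, core, mirror]
Visit mesh → queue [router, cache, relay, back, core, mirror]
Visit router → queue [cache, relay, back, core, mirror]
Visit cache; enqueue ingest → queue [relay, back, core, mirror, ingest]
Visit relay → queue [back, core, mirror, ingest]
Visit back → queue [core, mirror, ingest]
Visit core → queue [mirror, ingest]
Visit mirror → queue [ingest]
Visit ingest → queue []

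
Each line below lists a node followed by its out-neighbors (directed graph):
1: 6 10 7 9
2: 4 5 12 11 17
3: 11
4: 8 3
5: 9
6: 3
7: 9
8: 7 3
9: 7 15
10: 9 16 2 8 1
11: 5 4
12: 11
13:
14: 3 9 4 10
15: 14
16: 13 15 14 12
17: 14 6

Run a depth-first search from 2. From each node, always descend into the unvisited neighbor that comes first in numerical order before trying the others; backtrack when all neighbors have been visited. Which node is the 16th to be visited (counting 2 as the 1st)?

13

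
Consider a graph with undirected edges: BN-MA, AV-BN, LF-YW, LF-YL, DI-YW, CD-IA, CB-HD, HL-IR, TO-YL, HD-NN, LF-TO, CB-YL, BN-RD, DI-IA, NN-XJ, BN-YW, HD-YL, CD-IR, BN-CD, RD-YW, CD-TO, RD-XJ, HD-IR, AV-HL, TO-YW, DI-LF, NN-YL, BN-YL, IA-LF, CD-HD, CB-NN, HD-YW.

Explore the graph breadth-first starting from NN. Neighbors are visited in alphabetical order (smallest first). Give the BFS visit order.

NN, CB, HD, XJ, YL, CD, IR, YW, RD, BN, LF, TO, IA, HL, DI, AV, MA

Visit NN; enqueue CB, HD, XJ, YL → queue [CB, HD, XJ, YL]
Visit CB → queue [HD, XJ, YL]
Visit HD; enqueue CD, IR, YW → queue [XJ, YL, CD, IR, YW]
Visit XJ; enqueue RD → queue [YL, CD, IR, YW, RD]
Visit YL; enqueue BN, LF, TO → queue [CD, IR, YW, RD, BN, LF, TO]
Visit CD; enqueue IA → queue [IR, YW, RD, BN, LF, TO, IA]
Visit IR; enqueue HL → queue [YW, RD, BN, LF, TO, IA, HL]
Visit YW; enqueue DI → queue [RD, BN, LF, TO, IA, HL, DI]
Visit RD → queue [BN, LF, TO, IA, HL, DI]
Visit BN; enqueue AV, MA → queue [LF, TO, IA, HL, DI, AV, MA]
Visit LF → queue [TO, IA, HL, DI, AV, MA]
Visit TO → queue [IA, HL, DI, AV, MA]
Visit IA → queue [HL, DI, AV, MA]
Visit HL → queue [DI, AV, MA]
Visit DI → queue [AV, MA]
Visit AV → queue [MA]
Visit MA → queue []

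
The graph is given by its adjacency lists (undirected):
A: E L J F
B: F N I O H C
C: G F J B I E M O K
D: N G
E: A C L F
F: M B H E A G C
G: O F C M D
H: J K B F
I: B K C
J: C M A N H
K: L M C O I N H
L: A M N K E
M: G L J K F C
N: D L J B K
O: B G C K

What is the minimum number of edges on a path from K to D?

2

Level 0: K
Level 1: C, H, I, L, M, N, O
Level 2: A, B, D, E, F, G, J
D first appears at level 2.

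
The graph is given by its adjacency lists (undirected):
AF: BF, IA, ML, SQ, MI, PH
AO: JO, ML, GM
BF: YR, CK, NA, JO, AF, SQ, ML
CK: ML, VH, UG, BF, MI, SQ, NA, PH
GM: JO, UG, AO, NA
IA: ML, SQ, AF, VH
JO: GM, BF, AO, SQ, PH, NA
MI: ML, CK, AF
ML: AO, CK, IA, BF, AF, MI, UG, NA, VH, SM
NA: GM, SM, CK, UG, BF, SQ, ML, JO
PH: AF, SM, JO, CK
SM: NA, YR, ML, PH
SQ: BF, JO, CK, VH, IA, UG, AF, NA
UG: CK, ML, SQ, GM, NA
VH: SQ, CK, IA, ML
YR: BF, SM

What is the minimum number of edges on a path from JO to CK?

2

Level 0: JO
Level 1: AO, BF, GM, NA, PH, SQ
Level 2: AF, CK, IA, ML, SM, UG, VH, YR
Level 3: MI
CK first appears at level 2.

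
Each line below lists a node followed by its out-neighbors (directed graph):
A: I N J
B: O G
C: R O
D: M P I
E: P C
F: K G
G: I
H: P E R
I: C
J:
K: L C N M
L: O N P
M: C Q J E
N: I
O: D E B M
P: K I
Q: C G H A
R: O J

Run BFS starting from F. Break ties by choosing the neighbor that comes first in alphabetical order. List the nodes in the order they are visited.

F, G, K, I, C, L, M, N, O, R, P, E, J, Q, B, D, A, H

Visit F; enqueue G, K → queue [G, K]
Visit G; enqueue I → queue [K, I]
Visit K; enqueue C, L, M, N → queue [I, C, L, M, N]
Visit I → queue [C, L, M, N]
Visit C; enqueue O, R → queue [L, M, N, O, R]
Visit L; enqueue P → queue [M, N, O, R, P]
Visit M; enqueue E, J, Q → queue [N, O, R, P, E, J, Q]
Visit N → queue [O, R, P, E, J, Q]
Visit O; enqueue B, D → queue [R, P, E, J, Q, B, D]
Visit R → queue [P, E, J, Q, B, D]
Visit P → queue [E, J, Q, B, D]
Visit E → queue [J, Q, B, D]
Visit J → queue [Q, B, D]
Visit Q; enqueue A, H → queue [B, D, A, H]
Visit B → queue [D, A, H]
Visit D → queue [A, H]
Visit A → queue [H]
Visit H → queue []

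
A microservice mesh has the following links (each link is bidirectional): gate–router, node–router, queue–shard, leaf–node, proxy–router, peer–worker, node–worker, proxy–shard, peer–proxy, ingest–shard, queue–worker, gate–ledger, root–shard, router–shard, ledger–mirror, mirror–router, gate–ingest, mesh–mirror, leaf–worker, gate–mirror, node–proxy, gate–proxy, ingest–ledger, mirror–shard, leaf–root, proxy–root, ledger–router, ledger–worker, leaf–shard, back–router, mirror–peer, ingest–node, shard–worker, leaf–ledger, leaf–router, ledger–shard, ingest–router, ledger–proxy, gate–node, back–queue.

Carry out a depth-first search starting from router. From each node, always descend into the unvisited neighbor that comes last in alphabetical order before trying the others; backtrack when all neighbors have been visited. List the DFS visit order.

router -> shard -> worker -> queue -> back -> peer -> proxy -> root -> leaf -> node -> ingest -> ledger -> mirror -> mesh -> gate

Visit router
router → shard
shard → worker
worker → queue
queue → back
worker → peer
peer → proxy
proxy → root
root → leaf
leaf → node
node → ingest
ingest → ledger
ledger → mirror
mirror → mesh
mirror → gate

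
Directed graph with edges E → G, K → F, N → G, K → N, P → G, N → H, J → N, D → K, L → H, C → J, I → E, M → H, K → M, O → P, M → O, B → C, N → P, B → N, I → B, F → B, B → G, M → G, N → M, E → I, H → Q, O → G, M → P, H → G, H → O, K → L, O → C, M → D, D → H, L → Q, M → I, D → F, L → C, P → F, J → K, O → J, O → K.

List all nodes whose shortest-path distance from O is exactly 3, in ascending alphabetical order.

B, D, H, I, Q

Level 0: O
Level 1: C, G, J, K, P
Level 2: F, L, M, N
Level 3: B, D, H, I, Q
Level 4: E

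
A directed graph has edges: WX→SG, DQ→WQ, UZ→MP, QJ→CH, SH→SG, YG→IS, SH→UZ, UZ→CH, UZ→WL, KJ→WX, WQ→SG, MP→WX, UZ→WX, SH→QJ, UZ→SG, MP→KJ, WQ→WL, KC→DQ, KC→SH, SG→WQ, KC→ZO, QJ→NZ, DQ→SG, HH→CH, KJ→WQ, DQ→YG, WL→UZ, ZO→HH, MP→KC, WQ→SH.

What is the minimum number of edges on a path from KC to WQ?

Level 0: KC
Level 1: DQ, SH, ZO
Level 2: HH, QJ, SG, UZ, WQ, YG
Level 3: CH, IS, MP, NZ, WL, WX
Level 4: KJ
WQ first appears at level 2.

2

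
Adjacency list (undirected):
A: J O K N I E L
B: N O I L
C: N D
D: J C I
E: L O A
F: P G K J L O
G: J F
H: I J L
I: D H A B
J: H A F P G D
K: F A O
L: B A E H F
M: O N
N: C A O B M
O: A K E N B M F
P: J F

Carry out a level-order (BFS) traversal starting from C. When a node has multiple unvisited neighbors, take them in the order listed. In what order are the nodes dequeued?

C N D A O B M J I K E L F H P G

Visit C; enqueue N, D → queue [N, D]
Visit N; enqueue A, O, B, M → queue [D, A, O, B, M]
Visit D; enqueue J, I → queue [A, O, B, M, J, I]
Visit A; enqueue K, E, L → queue [O, B, M, J, I, K, E, L]
Visit O; enqueue F → queue [B, M, J, I, K, E, L, F]
Visit B → queue [M, J, I, K, E, L, F]
Visit M → queue [J, I, K, E, L, F]
Visit J; enqueue H, P, G → queue [I, K, E, L, F, H, P, G]
Visit I → queue [K, E, L, F, H, P, G]
Visit K → queue [E, L, F, H, P, G]
Visit E → queue [L, F, H, P, G]
Visit L → queue [F, H, P, G]
Visit F → queue [H, P, G]
Visit H → queue [P, G]
Visit P → queue [G]
Visit G → queue []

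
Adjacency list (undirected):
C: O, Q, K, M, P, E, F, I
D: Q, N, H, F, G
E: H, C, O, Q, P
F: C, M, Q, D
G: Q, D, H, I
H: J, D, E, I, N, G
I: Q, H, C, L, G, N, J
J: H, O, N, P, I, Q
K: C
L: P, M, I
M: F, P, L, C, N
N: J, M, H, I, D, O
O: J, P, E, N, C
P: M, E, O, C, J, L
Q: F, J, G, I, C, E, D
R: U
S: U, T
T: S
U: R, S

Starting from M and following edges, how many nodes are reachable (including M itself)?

15

BFS from M visits: M, F, P, L, C, N, Q, D, E, O, J, I, K, H, G
Reachable nodes: 15 of 19 total.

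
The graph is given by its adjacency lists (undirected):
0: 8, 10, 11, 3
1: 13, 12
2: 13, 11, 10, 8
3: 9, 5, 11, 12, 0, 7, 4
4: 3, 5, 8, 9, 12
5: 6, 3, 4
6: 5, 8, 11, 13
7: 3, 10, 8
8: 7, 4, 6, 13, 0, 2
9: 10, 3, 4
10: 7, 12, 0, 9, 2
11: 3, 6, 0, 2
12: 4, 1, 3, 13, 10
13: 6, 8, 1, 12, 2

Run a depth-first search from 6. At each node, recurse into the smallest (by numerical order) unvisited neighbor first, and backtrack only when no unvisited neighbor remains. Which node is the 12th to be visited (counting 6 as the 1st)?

Visit 6
6 → 5
5 → 3
3 → 0
0 → 8
8 → 2
2 → 10
10 → 7
10 → 9
9 → 4
4 → 12
12 → 1
1 → 13
2 → 11

Visit order: 6, 5, 3, 0, 8, 2, 10, 7, 9, 4, 12, 1, 13, 11

1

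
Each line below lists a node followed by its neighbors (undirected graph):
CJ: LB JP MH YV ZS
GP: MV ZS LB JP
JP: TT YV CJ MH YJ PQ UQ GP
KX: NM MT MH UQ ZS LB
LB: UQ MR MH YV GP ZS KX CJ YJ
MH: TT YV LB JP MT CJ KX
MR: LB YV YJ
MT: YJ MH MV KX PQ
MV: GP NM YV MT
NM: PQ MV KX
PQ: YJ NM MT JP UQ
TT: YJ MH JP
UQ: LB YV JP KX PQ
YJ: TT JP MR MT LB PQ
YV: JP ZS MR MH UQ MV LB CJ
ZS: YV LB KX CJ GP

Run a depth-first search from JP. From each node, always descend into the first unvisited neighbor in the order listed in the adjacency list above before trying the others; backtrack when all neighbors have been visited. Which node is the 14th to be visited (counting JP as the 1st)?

CJ

Visit JP
JP → TT
TT → YJ
YJ → MR
MR → LB
LB → UQ
UQ → YV
YV → ZS
ZS → KX
KX → NM
NM → PQ
PQ → MT
MT → MH
MH → CJ
MT → MV
MV → GP

Visit order: JP, TT, YJ, MR, LB, UQ, YV, ZS, KX, NM, PQ, MT, MH, CJ, MV, GP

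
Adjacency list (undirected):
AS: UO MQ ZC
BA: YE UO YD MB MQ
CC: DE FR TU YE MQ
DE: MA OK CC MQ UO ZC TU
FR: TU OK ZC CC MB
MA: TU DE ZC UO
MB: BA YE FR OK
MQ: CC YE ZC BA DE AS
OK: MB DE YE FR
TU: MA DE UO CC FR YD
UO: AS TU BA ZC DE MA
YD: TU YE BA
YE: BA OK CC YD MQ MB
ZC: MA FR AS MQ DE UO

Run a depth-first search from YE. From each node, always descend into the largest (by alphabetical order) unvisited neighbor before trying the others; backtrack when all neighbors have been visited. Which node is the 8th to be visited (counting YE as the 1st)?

Visit YE
YE → YD
YD → TU
TU → UO
UO → ZC
ZC → MQ
MQ → DE
DE → OK
OK → MB
MB → FR
FR → CC
MB → BA
DE → MA
MQ → AS

Visit order: YE, YD, TU, UO, ZC, MQ, DE, OK, MB, FR, CC, BA, MA, AS

OK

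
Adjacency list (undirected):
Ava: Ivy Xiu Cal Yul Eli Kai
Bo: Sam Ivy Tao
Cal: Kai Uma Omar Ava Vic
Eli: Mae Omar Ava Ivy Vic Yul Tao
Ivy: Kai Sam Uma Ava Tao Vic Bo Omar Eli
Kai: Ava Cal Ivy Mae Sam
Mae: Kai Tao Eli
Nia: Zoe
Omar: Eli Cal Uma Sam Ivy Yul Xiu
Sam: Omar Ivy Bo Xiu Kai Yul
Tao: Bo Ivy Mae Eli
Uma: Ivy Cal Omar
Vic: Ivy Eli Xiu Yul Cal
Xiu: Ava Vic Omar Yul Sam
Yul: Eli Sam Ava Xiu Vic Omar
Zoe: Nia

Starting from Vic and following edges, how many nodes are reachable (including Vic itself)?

BFS from Vic visits: Vic, Cal, Eli, Ivy, Xiu, Yul, Ava, Kai, Omar, Uma, Mae, Tao, Bo, Sam
Reachable nodes: 14 of 16 total.

14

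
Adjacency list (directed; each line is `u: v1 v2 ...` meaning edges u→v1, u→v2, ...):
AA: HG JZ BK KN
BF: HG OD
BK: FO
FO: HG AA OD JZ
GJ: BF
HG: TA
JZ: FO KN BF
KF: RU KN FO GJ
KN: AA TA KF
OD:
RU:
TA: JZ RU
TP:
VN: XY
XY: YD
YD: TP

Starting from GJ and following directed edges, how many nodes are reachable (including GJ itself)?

BFS from GJ visits: GJ, BF, HG, OD, TA, JZ, RU, FO, KN, AA, KF, BK
Reachable nodes: 12 of 16 total.

12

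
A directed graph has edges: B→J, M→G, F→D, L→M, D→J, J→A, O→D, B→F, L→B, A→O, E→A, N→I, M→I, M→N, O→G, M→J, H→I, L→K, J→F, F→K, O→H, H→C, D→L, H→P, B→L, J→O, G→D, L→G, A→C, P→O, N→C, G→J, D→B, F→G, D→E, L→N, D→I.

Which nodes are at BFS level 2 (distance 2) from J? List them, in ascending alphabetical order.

Level 0: J
Level 1: A, F, O
Level 2: C, D, G, H, K
Level 3: B, E, I, L, P
Level 4: M, N

C, D, G, H, K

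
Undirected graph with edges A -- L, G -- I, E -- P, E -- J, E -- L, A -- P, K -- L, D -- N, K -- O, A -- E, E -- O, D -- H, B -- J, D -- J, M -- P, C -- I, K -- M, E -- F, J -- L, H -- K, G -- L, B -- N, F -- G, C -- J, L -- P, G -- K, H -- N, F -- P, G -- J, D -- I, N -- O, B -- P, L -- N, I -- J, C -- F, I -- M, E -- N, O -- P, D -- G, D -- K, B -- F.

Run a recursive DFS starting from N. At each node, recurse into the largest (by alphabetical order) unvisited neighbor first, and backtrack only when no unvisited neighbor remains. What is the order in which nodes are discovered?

N, O, P, M, K, L, J, I, G, F, E, A, C, B, D, H

Visit N
N → O
O → P
P → M
M → K
K → L
L → J
J → I
I → G
G → F
F → E
E → A
F → C
F → B
G → D
D → H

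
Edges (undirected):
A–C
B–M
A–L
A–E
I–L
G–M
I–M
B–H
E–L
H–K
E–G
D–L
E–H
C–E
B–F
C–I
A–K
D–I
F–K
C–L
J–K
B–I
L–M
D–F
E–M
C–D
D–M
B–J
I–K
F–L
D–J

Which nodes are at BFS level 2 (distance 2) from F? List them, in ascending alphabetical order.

A, C, E, H, I, J, M

Level 0: F
Level 1: B, D, K, L
Level 2: A, C, E, H, I, J, M
Level 3: G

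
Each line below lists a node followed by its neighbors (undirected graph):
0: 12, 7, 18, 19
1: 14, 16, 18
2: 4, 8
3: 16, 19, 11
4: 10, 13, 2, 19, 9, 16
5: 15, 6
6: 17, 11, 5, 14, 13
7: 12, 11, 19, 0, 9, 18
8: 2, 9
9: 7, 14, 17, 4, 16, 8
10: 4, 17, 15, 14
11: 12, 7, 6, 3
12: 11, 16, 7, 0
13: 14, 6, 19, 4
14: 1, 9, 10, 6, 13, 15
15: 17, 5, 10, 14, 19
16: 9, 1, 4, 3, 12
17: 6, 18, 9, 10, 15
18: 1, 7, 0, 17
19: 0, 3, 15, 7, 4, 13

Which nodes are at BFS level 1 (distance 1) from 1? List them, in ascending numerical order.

14, 16, 18

Level 0: 1
Level 1: 14, 16, 18
Level 2: 0, 3, 4, 6, 7, 9, 10, 12, 13, 15, 17
Level 3: 2, 5, 8, 11, 19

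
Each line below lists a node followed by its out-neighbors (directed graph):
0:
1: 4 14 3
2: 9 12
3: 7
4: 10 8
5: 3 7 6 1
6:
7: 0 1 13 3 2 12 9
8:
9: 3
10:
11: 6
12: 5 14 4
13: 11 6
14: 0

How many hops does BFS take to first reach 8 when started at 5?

3

Level 0: 5
Level 1: 1, 3, 6, 7
Level 2: 0, 2, 4, 9, 12, 13, 14
Level 3: 8, 10, 11
8 first appears at level 3.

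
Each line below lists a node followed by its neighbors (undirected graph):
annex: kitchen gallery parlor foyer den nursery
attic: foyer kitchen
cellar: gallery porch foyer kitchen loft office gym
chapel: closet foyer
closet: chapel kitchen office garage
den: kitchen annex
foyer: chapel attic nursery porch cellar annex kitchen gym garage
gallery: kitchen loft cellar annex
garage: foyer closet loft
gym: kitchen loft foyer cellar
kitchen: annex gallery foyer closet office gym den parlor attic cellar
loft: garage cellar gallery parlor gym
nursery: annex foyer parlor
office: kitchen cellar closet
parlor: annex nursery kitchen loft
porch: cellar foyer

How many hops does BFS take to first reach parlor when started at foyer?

2

Level 0: foyer
Level 1: annex, attic, cellar, chapel, garage, gym, kitchen, nursery, porch
Level 2: closet, den, gallery, loft, office, parlor
parlor first appears at level 2.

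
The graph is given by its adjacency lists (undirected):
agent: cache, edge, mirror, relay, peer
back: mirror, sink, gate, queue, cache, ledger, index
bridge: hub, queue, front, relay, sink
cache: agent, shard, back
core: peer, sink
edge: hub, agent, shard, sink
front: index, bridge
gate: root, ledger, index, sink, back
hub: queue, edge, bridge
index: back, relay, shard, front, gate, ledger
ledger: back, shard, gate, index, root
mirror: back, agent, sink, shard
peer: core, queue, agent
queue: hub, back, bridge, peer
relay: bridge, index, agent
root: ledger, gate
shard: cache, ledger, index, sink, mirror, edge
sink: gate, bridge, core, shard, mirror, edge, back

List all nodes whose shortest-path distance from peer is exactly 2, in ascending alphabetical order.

back, bridge, cache, edge, hub, mirror, relay, sink

Level 0: peer
Level 1: agent, core, queue
Level 2: back, bridge, cache, edge, hub, mirror, relay, sink
Level 3: front, gate, index, ledger, shard
Level 4: root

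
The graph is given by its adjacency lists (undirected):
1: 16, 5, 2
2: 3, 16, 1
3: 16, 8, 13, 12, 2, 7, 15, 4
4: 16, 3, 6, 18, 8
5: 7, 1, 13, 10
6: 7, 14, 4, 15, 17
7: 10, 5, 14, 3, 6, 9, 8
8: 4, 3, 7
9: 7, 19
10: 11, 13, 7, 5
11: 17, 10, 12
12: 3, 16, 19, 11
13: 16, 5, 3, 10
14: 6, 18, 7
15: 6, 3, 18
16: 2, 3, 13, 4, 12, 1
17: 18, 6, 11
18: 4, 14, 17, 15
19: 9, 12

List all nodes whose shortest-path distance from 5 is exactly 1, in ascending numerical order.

Level 0: 5
Level 1: 1, 7, 10, 13
Level 2: 2, 3, 6, 8, 9, 11, 14, 16
Level 3: 4, 12, 15, 17, 18, 19

1, 7, 10, 13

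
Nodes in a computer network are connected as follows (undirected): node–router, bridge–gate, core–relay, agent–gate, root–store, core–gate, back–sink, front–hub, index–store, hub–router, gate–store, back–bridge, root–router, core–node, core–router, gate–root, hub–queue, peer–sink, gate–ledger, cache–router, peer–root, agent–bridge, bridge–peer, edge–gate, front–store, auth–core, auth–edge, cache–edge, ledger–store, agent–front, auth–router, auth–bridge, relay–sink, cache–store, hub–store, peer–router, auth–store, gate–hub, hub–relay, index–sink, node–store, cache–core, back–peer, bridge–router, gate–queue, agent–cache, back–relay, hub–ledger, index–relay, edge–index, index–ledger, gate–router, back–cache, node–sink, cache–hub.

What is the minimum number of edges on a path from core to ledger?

Level 0: core
Level 1: auth, cache, gate, node, relay, router
Level 2: agent, back, bridge, edge, hub, index, ledger, peer, queue, root, sink, store
Level 3: front
ledger first appears at level 2.

2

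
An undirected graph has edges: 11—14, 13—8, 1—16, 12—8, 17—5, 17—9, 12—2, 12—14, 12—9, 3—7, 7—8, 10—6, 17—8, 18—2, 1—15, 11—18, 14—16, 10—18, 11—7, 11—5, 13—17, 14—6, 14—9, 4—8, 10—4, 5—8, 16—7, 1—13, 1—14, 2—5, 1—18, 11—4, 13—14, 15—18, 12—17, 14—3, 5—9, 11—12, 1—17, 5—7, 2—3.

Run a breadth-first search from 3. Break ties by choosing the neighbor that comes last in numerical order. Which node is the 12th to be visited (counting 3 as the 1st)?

8

Visit 3; enqueue 14, 7, 2 → queue [14, 7, 2]
Visit 14; enqueue 16, 13, 12, 11, 9, 6, 1 → queue [7, 2, 16, 13, 12, 11, 9, 6, 1]
Visit 7; enqueue 8, 5 → queue [2, 16, 13, 12, 11, 9, 6, 1, 8, 5]
Visit 2; enqueue 18 → queue [16, 13, 12, 11, 9, 6, 1, 8, 5, 18]
Visit 16 → queue [13, 12, 11, 9, 6, 1, 8, 5, 18]
Visit 13; enqueue 17 → queue [12, 11, 9, 6, 1, 8, 5, 18, 17]
Visit 12 → queue [11, 9, 6, 1, 8, 5, 18, 17]
Visit 11; enqueue 4 → queue [9, 6, 1, 8, 5, 18, 17, 4]
Visit 9 → queue [6, 1, 8, 5, 18, 17, 4]
Visit 6; enqueue 10 → queue [1, 8, 5, 18, 17, 4, 10]
Visit 1; enqueue 15 → queue [8, 5, 18, 17, 4, 10, 15]
Visit 8 → queue [5, 18, 17, 4, 10, 15]
Visit 5 → queue [18, 17, 4, 10, 15]
Visit 18 → queue [17, 4, 10, 15]
Visit 17 → queue [4, 10, 15]
Visit 4 → queue [10, 15]
Visit 10 → queue [15]
Visit 15 → queue []

Visit order: 3, 14, 7, 2, 16, 13, 12, 11, 9, 6, 1, 8, 5, 18, 17, 4, 10, 15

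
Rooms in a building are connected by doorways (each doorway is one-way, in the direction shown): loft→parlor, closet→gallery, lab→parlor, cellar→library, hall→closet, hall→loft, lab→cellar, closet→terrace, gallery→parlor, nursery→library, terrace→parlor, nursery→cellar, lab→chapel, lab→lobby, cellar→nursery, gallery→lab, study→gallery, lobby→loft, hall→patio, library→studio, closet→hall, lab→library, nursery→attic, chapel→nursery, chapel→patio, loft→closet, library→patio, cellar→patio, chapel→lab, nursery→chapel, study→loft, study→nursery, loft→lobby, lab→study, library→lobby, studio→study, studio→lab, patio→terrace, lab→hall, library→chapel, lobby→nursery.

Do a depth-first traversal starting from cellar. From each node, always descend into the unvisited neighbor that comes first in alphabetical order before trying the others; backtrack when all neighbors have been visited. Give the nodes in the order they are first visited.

cellar library chapel lab hall closet gallery parlor terrace loft lobby nursery attic patio study studio

Visit cellar
cellar → library
library → chapel
chapel → lab
lab → hall
hall → closet
closet → gallery
gallery → parlor
closet → terrace
hall → loft
loft → lobby
lobby → nursery
nursery → attic
hall → patio
lab → study
library → studio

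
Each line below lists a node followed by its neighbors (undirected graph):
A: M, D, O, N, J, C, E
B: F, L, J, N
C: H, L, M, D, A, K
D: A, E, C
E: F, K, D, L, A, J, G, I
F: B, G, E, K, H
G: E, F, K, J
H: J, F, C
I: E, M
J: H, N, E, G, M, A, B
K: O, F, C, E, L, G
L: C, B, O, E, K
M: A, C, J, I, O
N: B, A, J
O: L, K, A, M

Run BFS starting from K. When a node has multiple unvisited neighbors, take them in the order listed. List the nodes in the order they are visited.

K -> O -> F -> C -> E -> L -> G -> A -> M -> B -> H -> D -> J -> I -> N

Visit K; enqueue O, F, C, E, L, G → queue [O, F, C, E, L, G]
Visit O; enqueue A, M → queue [F, C, E, L, G, A, M]
Visit F; enqueue B, H → queue [C, E, L, G, A, M, B, H]
Visit C; enqueue D → queue [E, L, G, A, M, B, H, D]
Visit E; enqueue J, I → queue [L, G, A, M, B, H, D, J, I]
Visit L → queue [G, A, M, B, H, D, J, I]
Visit G → queue [A, M, B, H, D, J, I]
Visit A; enqueue N → queue [M, B, H, D, J, I, N]
Visit M → queue [B, H, D, J, I, N]
Visit B → queue [H, D, J, I, N]
Visit H → queue [D, J, I, N]
Visit D → queue [J, I, N]
Visit J → queue [I, N]
Visit I → queue [N]
Visit N → queue []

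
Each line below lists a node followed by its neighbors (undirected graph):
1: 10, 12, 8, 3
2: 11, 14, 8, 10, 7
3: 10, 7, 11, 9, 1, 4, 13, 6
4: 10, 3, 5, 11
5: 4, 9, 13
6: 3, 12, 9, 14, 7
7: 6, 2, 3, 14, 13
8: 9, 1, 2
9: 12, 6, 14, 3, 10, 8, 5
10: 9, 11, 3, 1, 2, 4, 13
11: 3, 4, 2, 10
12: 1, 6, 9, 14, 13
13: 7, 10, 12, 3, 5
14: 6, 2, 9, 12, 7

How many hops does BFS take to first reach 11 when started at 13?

Level 0: 13
Level 1: 3, 5, 7, 10, 12
Level 2: 1, 2, 4, 6, 9, 11, 14
Level 3: 8
11 first appears at level 2.

2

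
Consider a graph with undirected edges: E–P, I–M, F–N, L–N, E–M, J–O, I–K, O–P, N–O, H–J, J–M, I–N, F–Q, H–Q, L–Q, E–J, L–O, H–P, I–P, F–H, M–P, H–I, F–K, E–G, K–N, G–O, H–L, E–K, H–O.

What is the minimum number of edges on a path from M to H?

Level 0: M
Level 1: E, I, J, P
Level 2: G, H, K, N, O
Level 3: F, L, Q
H first appears at level 2.

2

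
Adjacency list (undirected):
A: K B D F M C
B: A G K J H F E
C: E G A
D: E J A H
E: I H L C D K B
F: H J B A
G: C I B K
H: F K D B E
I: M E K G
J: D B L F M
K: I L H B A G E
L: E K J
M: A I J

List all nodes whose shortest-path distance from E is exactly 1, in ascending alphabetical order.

Level 0: E
Level 1: B, C, D, H, I, K, L
Level 2: A, F, G, J, M

B, C, D, H, I, K, L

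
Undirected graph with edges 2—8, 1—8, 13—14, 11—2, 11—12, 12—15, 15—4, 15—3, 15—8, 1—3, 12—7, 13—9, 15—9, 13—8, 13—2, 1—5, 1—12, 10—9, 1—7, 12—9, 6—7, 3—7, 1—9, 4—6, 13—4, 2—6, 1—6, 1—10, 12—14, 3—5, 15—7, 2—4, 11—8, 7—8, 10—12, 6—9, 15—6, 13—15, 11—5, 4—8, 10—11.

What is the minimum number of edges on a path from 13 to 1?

2

Level 0: 13
Level 1: 2, 4, 8, 9, 14, 15
Level 2: 1, 3, 6, 7, 10, 11, 12
Level 3: 5
1 first appears at level 2.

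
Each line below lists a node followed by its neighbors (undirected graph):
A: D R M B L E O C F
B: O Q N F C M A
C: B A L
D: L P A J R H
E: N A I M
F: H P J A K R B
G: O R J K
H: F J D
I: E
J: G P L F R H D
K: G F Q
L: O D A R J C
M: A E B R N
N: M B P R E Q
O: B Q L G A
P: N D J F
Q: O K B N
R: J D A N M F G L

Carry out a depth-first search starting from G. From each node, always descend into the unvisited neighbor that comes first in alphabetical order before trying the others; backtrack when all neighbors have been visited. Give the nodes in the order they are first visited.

G J D A B C L O Q K F H P N E I M R

Visit G
G → J
J → D
D → A
A → B
B → C
C → L
L → O
O → Q
Q → K
K → F
F → H
F → P
P → N
N → E
E → I
E → M
M → R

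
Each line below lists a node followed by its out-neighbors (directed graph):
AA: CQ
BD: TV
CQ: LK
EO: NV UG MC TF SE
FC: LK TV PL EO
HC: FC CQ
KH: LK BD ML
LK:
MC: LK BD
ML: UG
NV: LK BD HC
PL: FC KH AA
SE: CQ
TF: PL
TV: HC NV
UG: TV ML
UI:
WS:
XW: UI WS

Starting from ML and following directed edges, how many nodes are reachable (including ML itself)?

BFS from ML visits: ML, UG, TV, HC, NV, CQ, FC, BD, LK, EO, PL, MC, SE, TF, AA, KH
Reachable nodes: 16 of 19 total.

16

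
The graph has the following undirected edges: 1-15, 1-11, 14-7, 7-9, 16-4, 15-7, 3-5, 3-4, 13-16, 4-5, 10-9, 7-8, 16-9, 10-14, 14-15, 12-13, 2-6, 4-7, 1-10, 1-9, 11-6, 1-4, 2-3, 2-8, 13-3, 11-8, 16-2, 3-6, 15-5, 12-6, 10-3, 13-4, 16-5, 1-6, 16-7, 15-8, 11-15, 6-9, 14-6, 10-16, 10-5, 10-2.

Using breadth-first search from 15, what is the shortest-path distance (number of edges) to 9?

Level 0: 15
Level 1: 1, 5, 7, 8, 11, 14
Level 2: 2, 3, 4, 6, 9, 10, 16
Level 3: 12, 13
9 first appears at level 2.

2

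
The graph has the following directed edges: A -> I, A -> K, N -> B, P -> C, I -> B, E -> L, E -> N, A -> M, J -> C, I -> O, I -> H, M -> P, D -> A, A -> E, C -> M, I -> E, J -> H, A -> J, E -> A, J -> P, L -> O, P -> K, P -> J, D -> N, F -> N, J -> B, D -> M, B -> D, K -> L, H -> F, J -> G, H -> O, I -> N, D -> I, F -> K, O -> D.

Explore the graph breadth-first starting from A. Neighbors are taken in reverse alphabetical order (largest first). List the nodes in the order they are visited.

A -> M -> K -> J -> I -> E -> P -> L -> H -> G -> C -> B -> O -> N -> F -> D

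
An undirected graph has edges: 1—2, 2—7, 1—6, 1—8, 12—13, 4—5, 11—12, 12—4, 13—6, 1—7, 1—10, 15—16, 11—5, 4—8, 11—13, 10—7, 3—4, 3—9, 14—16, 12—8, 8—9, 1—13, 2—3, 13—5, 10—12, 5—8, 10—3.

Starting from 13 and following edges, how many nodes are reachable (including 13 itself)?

BFS from 13 visits: 13, 1, 5, 6, 11, 12, 2, 7, 8, 10, 4, 3, 9
Reachable nodes: 13 of 16 total.

13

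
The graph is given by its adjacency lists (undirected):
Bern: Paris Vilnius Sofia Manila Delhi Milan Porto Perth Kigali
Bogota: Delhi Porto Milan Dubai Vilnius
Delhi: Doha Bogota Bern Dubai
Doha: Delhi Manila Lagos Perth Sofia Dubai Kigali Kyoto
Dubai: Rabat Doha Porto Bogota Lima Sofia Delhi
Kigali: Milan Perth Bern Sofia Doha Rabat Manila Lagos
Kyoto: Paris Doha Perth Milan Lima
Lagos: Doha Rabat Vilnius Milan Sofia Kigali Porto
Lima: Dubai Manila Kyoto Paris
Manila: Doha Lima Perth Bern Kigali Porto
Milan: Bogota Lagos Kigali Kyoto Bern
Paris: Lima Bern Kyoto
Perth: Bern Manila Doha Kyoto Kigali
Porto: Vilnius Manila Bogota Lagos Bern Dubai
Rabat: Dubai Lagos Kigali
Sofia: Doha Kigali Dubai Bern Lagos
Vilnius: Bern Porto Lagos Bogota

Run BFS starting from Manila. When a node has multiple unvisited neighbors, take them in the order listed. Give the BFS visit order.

Manila -> Doha -> Lima -> Perth -> Bern -> Kigali -> Porto -> Delhi -> Lagos -> Sofia -> Dubai -> Kyoto -> Paris -> Vilnius -> Milan -> Rabat -> Bogota

Visit Manila; enqueue Doha, Lima, Perth, Bern, Kigali, Porto → queue [Doha, Lima, Perth, Bern, Kigali, Porto]
Visit Doha; enqueue Delhi, Lagos, Sofia, Dubai, Kyoto → queue [Lima, Perth, Bern, Kigali, Porto, Delhi, Lagos, Sofia, Dubai, Kyoto]
Visit Lima; enqueue Paris → queue [Perth, Bern, Kigali, Porto, Delhi, Lagos, Sofia, Dubai, Kyoto, Paris]
Visit Perth → queue [Bern, Kigali, Porto, Delhi, Lagos, Sofia, Dubai, Kyoto, Paris]
Visit Bern; enqueue Vilnius, Milan → queue [Kigali, Porto, Delhi, Lagos, Sofia, Dubai, Kyoto, Paris, Vilnius, Milan]
Visit Kigali; enqueue Rabat → queue [Porto, Delhi, Lagos, Sofia, Dubai, Kyoto, Paris, Vilnius, Milan, Rabat]
Visit Porto; enqueue Bogota → queue [Delhi, Lagos, Sofia, Dubai, Kyoto, Paris, Vilnius, Milan, Rabat, Bogota]
Visit Delhi → queue [Lagos, Sofia, Dubai, Kyoto, Paris, Vilnius, Milan, Rabat, Bogota]
Visit Lagos → queue [Sofia, Dubai, Kyoto, Paris, Vilnius, Milan, Rabat, Bogota]
Visit Sofia → queue [Dubai, Kyoto, Paris, Vilnius, Milan, Rabat, Bogota]
Visit Dubai → queue [Kyoto, Paris, Vilnius, Milan, Rabat, Bogota]
Visit Kyoto → queue [Paris, Vilnius, Milan, Rabat, Bogota]
Visit Paris → queue [Vilnius, Milan, Rabat, Bogota]
Visit Vilnius → queue [Milan, Rabat, Bogota]
Visit Milan → queue [Rabat, Bogota]
Visit Rabat → queue [Bogota]
Visit Bogota → queue []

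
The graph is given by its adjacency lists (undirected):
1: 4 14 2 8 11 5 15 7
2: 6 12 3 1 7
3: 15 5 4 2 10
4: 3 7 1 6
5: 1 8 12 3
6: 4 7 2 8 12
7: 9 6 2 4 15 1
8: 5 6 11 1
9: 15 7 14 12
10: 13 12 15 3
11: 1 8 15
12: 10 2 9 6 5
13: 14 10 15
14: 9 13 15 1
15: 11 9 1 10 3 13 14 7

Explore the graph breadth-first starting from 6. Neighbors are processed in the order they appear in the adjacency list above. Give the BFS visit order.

6 4 7 2 8 12 3 1 9 15 5 11 10 14 13

Visit 6; enqueue 4, 7, 2, 8, 12 → queue [4, 7, 2, 8, 12]
Visit 4; enqueue 3, 1 → queue [7, 2, 8, 12, 3, 1]
Visit 7; enqueue 9, 15 → queue [2, 8, 12, 3, 1, 9, 15]
Visit 2 → queue [8, 12, 3, 1, 9, 15]
Visit 8; enqueue 5, 11 → queue [12, 3, 1, 9, 15, 5, 11]
Visit 12; enqueue 10 → queue [3, 1, 9, 15, 5, 11, 10]
Visit 3 → queue [1, 9, 15, 5, 11, 10]
Visit 1; enqueue 14 → queue [9, 15, 5, 11, 10, 14]
Visit 9 → queue [15, 5, 11, 10, 14]
Visit 15; enqueue 13 → queue [5, 11, 10, 14, 13]
Visit 5 → queue [11, 10, 14, 13]
Visit 11 → queue [10, 14, 13]
Visit 10 → queue [14, 13]
Visit 14 → queue [13]
Visit 13 → queue []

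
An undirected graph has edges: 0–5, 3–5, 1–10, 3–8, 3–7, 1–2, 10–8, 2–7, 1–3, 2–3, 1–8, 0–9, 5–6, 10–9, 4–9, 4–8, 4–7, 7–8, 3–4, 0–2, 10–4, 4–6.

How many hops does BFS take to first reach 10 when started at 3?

2

Level 0: 3
Level 1: 1, 2, 4, 5, 7, 8
Level 2: 0, 6, 9, 10
10 first appears at level 2.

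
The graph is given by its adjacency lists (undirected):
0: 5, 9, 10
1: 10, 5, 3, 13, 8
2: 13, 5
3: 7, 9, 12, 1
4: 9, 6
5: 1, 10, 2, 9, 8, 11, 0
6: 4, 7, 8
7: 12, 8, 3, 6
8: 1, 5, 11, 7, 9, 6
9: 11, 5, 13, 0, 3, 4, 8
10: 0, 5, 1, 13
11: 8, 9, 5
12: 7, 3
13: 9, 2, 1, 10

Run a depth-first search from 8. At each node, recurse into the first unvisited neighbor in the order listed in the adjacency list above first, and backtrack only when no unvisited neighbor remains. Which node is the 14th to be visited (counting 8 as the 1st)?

4

Visit 8
8 → 1
1 → 10
10 → 0
0 → 5
5 → 2
2 → 13
13 → 9
9 → 11
9 → 3
3 → 7
7 → 12
7 → 6
6 → 4

Visit order: 8, 1, 10, 0, 5, 2, 13, 9, 11, 3, 7, 12, 6, 4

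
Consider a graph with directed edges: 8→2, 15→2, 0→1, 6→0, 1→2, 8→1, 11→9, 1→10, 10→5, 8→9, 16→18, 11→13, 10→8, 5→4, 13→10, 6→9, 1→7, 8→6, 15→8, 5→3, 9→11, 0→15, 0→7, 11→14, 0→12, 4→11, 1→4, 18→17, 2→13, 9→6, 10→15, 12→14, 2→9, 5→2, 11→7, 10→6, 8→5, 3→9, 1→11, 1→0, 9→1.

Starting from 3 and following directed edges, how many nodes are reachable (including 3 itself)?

BFS from 3 visits: 3, 9, 11, 6, 1, 14, 13, 7, 0, 10, 4, 2, 15, 12, 8, 5
Reachable nodes: 16 of 19 total.

16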